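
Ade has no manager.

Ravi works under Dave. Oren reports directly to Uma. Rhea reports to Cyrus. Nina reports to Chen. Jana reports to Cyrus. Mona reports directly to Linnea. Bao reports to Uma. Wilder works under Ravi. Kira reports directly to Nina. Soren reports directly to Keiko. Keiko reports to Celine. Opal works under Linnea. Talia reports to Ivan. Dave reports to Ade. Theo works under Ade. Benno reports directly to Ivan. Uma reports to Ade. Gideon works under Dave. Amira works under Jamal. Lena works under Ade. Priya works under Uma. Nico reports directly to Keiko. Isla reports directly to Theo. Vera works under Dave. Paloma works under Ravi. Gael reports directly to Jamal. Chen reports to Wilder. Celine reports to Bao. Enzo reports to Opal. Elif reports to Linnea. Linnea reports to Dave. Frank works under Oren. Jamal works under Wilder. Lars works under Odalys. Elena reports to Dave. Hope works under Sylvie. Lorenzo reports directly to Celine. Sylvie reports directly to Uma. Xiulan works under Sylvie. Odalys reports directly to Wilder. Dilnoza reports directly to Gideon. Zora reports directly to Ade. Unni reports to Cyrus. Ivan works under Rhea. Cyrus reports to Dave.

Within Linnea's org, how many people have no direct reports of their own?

The people in Linnea's organization with no one reporting to them are Mona, Elif, Enzo. That is 3.

3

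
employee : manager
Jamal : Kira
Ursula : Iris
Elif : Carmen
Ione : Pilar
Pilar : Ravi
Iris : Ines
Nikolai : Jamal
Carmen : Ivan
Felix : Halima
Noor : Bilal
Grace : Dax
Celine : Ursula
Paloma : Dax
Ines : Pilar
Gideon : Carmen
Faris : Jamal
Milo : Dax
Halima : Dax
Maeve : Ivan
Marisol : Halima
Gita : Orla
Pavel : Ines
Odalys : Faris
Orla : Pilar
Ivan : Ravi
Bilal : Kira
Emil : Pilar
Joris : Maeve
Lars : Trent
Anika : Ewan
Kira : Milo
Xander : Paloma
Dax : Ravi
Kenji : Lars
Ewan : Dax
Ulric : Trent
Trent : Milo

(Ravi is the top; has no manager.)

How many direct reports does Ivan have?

Ivan directly manages Maeve, Carmen. That is 2 direct reports.

2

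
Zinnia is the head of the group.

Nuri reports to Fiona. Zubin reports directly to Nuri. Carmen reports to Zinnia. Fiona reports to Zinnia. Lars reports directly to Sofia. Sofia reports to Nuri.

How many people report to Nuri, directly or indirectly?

3

Nuri directly manages Sofia, Zubin. Under Sofia: Lars (1). Zubin has no reports. So Nuri's organization is 2 direct reports plus everyone under them: 2 + 1 = 3.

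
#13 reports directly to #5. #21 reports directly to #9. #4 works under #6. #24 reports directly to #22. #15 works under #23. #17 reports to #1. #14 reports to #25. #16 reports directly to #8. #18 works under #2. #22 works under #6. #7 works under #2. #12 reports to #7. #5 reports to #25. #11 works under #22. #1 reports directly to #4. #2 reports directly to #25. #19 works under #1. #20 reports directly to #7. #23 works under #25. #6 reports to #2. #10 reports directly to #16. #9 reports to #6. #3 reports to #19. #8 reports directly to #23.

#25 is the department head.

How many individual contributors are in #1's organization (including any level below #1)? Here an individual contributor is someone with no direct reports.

2

The people in #1's organization with no one reporting to them are #3, #17. That is 2.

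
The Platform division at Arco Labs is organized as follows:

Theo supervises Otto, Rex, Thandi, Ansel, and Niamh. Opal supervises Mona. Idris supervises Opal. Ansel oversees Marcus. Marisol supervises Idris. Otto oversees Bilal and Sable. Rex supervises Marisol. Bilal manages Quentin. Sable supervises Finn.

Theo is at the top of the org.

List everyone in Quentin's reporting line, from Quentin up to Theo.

Quentin reports to Bilal. Bilal reports to Otto. Otto reports to Theo. Theo is at the top.

Quentin -> Bilal -> Otto -> Theo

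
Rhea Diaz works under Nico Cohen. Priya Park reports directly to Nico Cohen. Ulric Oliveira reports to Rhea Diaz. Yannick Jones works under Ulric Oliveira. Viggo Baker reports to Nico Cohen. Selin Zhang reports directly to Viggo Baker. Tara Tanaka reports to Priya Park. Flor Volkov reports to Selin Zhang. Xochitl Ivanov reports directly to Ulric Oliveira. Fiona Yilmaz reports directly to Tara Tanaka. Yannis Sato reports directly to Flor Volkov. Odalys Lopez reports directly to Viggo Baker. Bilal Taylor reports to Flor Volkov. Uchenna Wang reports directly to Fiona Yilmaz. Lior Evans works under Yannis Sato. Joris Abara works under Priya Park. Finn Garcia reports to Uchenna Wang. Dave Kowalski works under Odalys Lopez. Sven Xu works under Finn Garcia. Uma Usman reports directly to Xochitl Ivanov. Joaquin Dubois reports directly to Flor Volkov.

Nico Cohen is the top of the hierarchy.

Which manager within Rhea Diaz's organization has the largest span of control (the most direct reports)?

Ulric Oliveira

Direct-report counts within Rhea Diaz's organization: Rhea Diaz has 1; Ulric Oliveira has 2; Xochitl Ivanov has 1. The largest is 2, held by Ulric Oliveira.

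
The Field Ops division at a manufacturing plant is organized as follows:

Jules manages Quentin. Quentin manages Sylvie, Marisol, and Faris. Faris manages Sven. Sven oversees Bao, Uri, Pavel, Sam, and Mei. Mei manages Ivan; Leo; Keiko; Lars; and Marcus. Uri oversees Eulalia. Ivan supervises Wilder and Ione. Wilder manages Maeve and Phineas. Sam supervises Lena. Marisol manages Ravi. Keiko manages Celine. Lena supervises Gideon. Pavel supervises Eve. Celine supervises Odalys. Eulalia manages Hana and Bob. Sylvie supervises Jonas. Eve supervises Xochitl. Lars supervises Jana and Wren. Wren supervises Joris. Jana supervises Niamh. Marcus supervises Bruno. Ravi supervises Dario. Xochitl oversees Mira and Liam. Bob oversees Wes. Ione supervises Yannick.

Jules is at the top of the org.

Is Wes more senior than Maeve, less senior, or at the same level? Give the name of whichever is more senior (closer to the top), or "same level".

same level

Both Wes and Maeve are 7 levels below Jules.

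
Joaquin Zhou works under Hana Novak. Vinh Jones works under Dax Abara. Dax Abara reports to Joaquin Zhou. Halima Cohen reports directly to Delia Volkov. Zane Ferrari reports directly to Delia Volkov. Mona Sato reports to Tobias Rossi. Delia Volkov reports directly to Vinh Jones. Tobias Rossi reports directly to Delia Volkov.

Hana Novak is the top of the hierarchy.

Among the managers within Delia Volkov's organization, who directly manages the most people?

Direct-report counts within Delia Volkov's organization: Delia Volkov has 3; Tobias Rossi has 1. The largest is 3, held by Delia Volkov.

Delia Volkov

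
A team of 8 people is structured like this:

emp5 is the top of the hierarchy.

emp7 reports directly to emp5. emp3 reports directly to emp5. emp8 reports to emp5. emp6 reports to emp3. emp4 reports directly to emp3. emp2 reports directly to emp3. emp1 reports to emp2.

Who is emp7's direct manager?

emp5

emp7 reports directly to emp5.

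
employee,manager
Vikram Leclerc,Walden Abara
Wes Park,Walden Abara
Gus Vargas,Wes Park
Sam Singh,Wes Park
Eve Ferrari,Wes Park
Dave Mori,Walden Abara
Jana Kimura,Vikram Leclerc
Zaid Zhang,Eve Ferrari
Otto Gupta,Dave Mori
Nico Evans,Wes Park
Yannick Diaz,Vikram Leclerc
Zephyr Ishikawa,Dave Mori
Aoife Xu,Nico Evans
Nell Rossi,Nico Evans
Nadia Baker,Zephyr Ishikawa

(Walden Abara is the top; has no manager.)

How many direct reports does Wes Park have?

Wes Park directly manages Gus Vargas, Sam Singh, Eve Ferrari, Nico Evans. That is 4 direct reports.

4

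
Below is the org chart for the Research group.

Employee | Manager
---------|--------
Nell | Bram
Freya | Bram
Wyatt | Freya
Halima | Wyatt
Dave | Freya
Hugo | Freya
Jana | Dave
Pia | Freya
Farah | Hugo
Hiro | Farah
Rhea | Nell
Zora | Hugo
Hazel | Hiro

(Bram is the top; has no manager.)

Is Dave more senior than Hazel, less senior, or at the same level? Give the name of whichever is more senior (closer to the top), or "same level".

Dave is 2 levels below Bram; Hazel is 5. Dave is higher.

Dave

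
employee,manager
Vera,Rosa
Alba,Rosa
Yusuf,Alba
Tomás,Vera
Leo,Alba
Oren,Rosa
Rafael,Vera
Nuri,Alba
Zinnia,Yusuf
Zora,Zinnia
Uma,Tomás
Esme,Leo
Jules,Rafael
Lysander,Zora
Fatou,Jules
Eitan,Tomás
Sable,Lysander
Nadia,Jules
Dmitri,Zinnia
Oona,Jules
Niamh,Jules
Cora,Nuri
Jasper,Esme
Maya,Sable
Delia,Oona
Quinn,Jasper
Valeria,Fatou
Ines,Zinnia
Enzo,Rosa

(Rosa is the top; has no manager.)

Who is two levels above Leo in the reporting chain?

Rosa

Leo reports to Alba, and Alba reports to Rosa. So Leo's skip-level manager is Rosa.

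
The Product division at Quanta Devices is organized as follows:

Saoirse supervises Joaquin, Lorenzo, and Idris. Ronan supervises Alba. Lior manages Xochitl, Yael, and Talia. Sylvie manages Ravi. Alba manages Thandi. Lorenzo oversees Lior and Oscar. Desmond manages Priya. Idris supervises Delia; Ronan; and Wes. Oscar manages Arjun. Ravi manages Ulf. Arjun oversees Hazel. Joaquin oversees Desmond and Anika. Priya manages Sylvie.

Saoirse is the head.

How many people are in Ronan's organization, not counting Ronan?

Ronan directly manages Alba. Under Alba: Thandi (1). That's 2 in total.

2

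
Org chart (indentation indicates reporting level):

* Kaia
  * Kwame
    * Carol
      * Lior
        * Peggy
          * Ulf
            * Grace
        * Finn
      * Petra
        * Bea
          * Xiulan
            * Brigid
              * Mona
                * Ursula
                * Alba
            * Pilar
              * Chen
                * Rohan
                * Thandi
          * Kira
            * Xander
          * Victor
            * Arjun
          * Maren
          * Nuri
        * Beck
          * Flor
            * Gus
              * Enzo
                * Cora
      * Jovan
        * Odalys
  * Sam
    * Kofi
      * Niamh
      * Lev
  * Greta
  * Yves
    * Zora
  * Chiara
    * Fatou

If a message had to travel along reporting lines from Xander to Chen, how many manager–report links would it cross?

5

Xander is 2 levels below Bea, and Chen is 3 levels below Bea (their lowest common manager). The shortest path runs up from Xander to Bea and back down to Chen: 2 + 3 = 5 links.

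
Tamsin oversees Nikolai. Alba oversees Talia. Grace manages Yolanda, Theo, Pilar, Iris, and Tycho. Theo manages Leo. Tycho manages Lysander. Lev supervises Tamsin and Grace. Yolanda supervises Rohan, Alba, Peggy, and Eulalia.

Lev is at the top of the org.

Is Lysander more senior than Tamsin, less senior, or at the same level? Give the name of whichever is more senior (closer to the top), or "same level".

Lysander is 3 levels below Lev; Tamsin is 1. Tamsin is higher.

Tamsin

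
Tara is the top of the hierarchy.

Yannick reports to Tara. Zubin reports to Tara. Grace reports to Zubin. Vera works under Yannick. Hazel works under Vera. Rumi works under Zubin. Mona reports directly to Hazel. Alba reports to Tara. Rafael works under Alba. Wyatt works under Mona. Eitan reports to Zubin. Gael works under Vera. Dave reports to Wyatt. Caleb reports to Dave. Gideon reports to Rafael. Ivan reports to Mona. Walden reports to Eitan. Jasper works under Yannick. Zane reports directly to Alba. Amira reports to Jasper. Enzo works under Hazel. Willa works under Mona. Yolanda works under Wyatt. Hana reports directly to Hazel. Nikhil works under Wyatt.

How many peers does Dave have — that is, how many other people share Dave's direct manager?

Dave reports to Wyatt. Wyatt's other direct reports are Yolanda, Nikhil — 2 peers.

2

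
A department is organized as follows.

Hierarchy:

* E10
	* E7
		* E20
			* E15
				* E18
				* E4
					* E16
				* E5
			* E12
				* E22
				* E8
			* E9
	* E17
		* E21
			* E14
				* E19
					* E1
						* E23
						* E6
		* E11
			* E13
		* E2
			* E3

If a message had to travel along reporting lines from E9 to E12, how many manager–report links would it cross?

E9 is 1 level below E20, and E12 is 1 level below E20 (their lowest common manager). The shortest path runs up from E9 to E20 and back down to E12: 1 + 1 = 2 links.

2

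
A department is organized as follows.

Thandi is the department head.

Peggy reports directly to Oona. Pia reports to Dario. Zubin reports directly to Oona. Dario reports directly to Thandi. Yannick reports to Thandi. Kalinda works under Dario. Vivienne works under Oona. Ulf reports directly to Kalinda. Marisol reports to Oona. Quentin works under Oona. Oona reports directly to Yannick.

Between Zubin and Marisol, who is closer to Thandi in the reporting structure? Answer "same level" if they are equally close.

Both Zubin and Marisol are 3 levels below Thandi.

same level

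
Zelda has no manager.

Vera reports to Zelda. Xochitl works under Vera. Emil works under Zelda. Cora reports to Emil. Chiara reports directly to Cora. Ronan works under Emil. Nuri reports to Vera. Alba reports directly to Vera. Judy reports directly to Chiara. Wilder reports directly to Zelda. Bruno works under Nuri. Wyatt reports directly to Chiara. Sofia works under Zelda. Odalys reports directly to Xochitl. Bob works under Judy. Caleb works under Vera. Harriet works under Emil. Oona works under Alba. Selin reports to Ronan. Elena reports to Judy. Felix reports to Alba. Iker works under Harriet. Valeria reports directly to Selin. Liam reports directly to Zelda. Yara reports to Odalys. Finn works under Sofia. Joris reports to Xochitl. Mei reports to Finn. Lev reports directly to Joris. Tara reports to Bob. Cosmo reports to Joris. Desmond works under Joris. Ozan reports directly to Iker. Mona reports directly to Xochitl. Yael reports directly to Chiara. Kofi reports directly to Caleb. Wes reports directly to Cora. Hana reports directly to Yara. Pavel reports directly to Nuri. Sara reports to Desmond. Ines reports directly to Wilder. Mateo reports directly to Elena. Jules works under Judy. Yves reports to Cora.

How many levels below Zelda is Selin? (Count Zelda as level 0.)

Chain from Selin up to Zelda: Selin → Ronan → Emil → Zelda. That is 3 steps up, so Selin is 3 levels below Zelda.

3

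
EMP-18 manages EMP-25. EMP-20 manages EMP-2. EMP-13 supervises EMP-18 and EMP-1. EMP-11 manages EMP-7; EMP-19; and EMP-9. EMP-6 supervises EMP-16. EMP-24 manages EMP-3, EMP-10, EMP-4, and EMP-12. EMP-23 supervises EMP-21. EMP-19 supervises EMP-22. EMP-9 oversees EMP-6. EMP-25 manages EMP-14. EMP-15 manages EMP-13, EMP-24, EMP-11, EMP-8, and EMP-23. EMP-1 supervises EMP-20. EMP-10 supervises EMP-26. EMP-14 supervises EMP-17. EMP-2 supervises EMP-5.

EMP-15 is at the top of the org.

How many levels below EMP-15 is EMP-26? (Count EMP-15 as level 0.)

Chain from EMP-26 up to EMP-15: EMP-26 → EMP-10 → EMP-24 → EMP-15. That is 3 steps up, so EMP-26 is 3 levels below EMP-15.

3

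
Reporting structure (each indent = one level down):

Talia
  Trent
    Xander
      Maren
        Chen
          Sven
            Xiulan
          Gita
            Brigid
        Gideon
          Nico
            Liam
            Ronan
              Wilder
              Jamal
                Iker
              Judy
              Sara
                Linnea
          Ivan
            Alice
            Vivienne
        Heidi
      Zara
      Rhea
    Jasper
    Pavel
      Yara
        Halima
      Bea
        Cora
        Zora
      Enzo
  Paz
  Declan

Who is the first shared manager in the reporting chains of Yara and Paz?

Yara's chain of managers is Pavel, Trent, Talia. Paz's chain of managers is Talia. The first manager that appears in both chains is Talia.

Talia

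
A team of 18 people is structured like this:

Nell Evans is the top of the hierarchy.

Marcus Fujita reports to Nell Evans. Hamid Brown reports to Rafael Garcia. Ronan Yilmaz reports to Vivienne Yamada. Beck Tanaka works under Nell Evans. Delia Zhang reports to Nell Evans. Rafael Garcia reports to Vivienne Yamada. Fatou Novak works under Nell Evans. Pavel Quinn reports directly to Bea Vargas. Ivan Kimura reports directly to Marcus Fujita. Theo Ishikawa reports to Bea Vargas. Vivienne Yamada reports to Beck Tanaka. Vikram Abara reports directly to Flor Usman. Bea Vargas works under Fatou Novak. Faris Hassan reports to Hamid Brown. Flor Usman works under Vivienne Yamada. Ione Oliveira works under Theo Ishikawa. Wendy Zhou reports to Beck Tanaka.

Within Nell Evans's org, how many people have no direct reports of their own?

8

The people in Nell Evans's organization with no one reporting to them are Ivan Kimura, Delia Zhang, Wendy Zhou, Vikram Abara, Faris Hassan, Ronan Yilmaz, Ione Oliveira, Pavel Quinn. That is 8.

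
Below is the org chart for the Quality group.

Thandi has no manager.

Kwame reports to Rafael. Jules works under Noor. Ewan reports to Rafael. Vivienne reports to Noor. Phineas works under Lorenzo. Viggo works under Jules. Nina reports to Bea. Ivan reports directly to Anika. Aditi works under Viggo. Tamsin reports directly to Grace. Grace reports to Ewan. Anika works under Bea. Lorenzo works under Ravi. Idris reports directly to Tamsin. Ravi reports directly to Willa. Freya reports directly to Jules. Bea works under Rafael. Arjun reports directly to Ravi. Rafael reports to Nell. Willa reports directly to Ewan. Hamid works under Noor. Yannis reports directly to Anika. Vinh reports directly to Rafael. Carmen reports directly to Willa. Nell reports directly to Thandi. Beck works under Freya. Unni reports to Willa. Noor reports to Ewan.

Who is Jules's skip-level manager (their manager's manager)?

Ewan

Jules reports to Noor, and Noor reports to Ewan. So Jules's skip-level manager is Ewan.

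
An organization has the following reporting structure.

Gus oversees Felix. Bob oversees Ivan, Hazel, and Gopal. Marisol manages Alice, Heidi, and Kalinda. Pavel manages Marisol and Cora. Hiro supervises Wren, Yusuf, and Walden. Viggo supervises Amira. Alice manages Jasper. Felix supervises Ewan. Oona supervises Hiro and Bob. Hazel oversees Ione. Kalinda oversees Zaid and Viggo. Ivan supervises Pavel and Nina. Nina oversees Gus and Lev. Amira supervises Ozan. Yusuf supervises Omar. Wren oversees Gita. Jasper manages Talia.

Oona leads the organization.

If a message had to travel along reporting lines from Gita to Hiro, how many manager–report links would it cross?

2

Gita is in Hiro's organization: the chain from Gita up to Hiro is Gita → Wren → Hiro, which is 2 links.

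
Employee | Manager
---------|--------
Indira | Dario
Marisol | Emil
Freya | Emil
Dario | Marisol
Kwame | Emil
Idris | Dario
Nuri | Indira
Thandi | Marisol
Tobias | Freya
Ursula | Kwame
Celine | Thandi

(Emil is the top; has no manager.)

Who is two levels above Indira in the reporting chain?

Marisol

Indira reports to Dario, and Dario reports to Marisol. So Indira's skip-level manager is Marisol.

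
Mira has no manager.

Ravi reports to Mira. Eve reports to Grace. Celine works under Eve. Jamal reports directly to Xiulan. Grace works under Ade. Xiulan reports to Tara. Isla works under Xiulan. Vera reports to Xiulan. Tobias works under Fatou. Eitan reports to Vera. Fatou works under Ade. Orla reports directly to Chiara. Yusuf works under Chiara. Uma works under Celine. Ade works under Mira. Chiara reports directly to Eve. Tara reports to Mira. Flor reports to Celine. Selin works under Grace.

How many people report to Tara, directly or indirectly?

5

Tara directly manages Xiulan. Under Xiulan: Vera, Eitan, Jamal, Isla (4). That's 5 in total.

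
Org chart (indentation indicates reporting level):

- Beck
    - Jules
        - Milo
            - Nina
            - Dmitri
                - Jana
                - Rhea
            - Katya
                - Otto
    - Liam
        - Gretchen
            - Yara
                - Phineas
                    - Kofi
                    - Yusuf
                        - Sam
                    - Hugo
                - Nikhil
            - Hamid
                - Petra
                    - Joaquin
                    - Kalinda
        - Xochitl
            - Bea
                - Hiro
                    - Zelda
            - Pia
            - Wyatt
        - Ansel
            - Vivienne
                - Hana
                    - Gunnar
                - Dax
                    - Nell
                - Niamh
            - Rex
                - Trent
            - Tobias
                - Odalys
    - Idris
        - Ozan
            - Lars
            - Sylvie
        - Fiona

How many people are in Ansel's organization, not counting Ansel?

10

Ansel directly manages Vivienne, Rex, Tobias. Under Vivienne: Niamh, Dax, Nell, Hana, Gunnar (5). Under Rex: Trent (1). Under Tobias: Odalys (1). So Ansel's organization is 3 direct reports plus everyone under them: 6 + 2 + 2 = 10.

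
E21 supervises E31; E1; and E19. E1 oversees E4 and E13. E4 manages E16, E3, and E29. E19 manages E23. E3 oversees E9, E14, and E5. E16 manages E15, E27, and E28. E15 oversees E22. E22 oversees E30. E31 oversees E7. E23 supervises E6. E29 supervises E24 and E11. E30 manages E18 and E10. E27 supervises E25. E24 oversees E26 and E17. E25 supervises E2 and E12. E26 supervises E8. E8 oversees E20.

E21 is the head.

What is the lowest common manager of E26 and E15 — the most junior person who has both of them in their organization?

E4

E26's chain of managers is E24, E29, E4, E1, E21. E15's chain of managers is E16, E4, E1, E21. The first manager that appears in both chains is E4.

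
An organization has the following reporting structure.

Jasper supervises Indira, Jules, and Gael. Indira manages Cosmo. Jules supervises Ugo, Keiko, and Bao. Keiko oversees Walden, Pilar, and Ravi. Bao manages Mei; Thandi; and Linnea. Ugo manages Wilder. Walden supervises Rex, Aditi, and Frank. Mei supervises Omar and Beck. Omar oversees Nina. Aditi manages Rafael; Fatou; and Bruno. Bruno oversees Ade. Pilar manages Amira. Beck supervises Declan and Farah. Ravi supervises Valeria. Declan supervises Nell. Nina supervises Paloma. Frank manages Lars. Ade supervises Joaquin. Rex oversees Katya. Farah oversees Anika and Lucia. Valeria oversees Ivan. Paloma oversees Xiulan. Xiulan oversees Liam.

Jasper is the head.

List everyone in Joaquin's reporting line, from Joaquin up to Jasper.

Joaquin reports to Ade. Ade reports to Bruno. Bruno reports to Aditi. Aditi reports to Walden. Walden reports to Keiko. Keiko reports to Jules. Jules reports to Jasper. Jasper is at the top.

Joaquin -> Ade -> Bruno -> Aditi -> Walden -> Keiko -> Jules -> Jasper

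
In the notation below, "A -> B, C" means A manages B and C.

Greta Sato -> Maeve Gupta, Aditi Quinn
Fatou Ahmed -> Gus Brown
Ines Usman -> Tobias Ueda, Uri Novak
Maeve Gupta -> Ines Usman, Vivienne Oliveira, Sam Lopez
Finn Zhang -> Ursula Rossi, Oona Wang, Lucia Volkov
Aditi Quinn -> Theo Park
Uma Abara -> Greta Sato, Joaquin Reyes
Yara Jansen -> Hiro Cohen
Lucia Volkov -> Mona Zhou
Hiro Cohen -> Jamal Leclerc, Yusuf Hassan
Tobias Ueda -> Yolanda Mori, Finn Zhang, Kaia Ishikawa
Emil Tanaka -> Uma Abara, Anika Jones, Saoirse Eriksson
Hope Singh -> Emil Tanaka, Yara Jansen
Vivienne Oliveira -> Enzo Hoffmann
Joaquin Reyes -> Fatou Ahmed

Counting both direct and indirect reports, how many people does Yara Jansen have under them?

Yara Jansen directly manages Hiro Cohen. Under Hiro Cohen: Yusuf Hassan, Jamal Leclerc (2). That's 3 in total.

3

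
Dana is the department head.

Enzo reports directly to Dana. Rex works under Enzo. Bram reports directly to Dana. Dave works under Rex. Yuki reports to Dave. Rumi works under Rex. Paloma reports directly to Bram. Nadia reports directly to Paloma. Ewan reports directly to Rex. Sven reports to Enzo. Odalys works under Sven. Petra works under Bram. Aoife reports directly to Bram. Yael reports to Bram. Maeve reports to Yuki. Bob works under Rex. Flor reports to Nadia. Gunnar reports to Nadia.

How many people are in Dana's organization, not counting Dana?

Dana directly manages Enzo, Bram. Under Enzo: Sven, Odalys, Rex, Bob, Ewan, Rumi, Dave, Yuki, Maeve (9). Under Bram: Yael, Aoife, Petra, Paloma, Nadia, Gunnar, Flor (7). So Dana's organization is 2 direct reports plus everyone under them: 10 + 8 = 18.

18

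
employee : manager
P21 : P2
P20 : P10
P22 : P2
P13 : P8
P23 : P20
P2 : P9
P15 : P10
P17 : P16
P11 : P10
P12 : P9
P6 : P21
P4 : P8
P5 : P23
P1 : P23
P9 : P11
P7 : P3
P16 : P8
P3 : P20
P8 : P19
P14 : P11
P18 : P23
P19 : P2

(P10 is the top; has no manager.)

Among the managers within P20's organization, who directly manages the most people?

P23

Direct-report counts within P20's organization: P20 has 2; P23 has 3; P3 has 1. The largest is 3, held by P23.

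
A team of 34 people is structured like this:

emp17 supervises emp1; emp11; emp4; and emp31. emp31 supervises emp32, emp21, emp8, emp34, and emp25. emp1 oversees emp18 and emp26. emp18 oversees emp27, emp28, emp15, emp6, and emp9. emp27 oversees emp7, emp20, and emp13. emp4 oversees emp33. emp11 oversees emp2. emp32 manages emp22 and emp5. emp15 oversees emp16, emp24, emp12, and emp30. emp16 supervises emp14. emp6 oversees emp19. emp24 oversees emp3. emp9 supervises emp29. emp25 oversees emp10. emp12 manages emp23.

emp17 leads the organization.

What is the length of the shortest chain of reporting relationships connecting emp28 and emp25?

emp28 is 3 levels below emp17, and emp25 is 2 levels below emp17 (their lowest common manager). The shortest path runs up from emp28 to emp17 and back down to emp25: 3 + 2 = 5 links.

5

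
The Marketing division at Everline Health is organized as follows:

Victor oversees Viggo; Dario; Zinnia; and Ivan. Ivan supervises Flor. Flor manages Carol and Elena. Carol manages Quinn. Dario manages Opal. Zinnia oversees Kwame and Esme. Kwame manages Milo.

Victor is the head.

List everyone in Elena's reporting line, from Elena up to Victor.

Elena reports to Flor. Flor reports to Ivan. Ivan reports to Victor. Victor is at the top.

Elena -> Flor -> Ivan -> Victor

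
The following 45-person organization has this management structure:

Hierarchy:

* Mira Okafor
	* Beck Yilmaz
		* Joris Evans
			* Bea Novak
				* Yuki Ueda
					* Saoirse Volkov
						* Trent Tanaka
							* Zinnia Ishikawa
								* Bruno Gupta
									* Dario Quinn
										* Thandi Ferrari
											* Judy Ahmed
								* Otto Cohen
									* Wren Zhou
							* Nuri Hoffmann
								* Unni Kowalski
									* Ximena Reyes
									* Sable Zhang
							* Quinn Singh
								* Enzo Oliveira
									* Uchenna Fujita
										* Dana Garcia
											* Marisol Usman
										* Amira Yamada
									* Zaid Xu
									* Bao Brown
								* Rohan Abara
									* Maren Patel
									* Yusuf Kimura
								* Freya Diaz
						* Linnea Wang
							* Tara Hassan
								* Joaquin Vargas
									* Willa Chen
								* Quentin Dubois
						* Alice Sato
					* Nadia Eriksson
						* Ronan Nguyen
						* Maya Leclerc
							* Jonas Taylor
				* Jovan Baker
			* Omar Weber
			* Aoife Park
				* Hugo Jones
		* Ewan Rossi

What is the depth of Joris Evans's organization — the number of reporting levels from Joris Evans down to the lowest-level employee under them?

The longest chain under Joris Evans runs Joris Evans → Bea Novak → Yuki Ueda → Saoirse Volkov → Trent Tanaka → Quinn Singh → Enzo Oliveira → Uchenna Fujita → Dana Garcia → Marisol Usman, which is 9 levels below Joris Evans.

9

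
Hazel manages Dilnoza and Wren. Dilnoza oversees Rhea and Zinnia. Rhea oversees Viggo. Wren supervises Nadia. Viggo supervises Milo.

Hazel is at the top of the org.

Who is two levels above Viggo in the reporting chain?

Dilnoza

Viggo reports to Rhea, and Rhea reports to Dilnoza. So Viggo's skip-level manager is Dilnoza.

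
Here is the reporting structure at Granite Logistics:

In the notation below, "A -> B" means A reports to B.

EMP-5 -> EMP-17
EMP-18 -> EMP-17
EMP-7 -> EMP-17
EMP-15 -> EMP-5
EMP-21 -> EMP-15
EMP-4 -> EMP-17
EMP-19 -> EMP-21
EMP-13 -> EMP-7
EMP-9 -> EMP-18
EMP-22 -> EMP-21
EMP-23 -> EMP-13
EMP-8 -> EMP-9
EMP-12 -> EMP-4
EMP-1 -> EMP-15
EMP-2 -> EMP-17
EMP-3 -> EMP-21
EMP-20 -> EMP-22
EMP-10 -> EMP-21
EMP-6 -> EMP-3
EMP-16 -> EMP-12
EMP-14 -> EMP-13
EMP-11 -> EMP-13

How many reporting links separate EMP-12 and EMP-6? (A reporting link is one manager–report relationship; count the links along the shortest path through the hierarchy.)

7

EMP-12 is 2 levels below EMP-17, and EMP-6 is 5 levels below EMP-17 (their lowest common manager). The shortest path runs up from EMP-12 to EMP-17 and back down to EMP-6: 2 + 5 = 7 links.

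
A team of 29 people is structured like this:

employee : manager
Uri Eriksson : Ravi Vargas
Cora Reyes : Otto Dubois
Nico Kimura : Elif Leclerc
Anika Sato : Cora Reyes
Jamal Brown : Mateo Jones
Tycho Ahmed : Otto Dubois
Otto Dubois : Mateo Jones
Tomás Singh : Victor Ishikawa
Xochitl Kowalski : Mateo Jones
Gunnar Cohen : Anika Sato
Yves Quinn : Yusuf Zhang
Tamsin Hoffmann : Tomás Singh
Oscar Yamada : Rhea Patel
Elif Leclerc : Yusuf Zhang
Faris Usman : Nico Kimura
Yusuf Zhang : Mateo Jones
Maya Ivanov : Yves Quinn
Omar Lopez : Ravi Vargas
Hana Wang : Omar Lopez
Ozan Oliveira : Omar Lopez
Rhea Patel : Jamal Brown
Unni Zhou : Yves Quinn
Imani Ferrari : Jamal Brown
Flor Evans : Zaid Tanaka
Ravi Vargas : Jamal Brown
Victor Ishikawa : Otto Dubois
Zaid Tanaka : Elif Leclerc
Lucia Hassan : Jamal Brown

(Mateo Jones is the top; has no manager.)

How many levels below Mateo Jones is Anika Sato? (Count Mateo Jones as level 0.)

Chain from Anika Sato up to Mateo Jones: Anika Sato → Cora Reyes → Otto Dubois → Mateo Jones. That is 3 steps up, so Anika Sato is 3 levels below Mateo Jones.

3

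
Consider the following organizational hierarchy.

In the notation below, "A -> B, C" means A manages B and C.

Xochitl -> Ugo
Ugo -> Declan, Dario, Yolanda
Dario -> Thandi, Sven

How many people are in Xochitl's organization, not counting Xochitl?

Xochitl directly manages Ugo. Under Ugo: Yolanda, Dario, Sven, Thandi, Declan (5). That's 6 in total.

6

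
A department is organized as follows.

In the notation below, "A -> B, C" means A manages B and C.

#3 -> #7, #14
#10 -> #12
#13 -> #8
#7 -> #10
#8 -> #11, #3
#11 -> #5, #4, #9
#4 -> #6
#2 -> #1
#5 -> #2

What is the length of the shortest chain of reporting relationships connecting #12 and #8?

#12 is in #8's organization: the chain from #12 up to #8 is #12 → #10 → #7 → #3 → #8, which is 4 links.

4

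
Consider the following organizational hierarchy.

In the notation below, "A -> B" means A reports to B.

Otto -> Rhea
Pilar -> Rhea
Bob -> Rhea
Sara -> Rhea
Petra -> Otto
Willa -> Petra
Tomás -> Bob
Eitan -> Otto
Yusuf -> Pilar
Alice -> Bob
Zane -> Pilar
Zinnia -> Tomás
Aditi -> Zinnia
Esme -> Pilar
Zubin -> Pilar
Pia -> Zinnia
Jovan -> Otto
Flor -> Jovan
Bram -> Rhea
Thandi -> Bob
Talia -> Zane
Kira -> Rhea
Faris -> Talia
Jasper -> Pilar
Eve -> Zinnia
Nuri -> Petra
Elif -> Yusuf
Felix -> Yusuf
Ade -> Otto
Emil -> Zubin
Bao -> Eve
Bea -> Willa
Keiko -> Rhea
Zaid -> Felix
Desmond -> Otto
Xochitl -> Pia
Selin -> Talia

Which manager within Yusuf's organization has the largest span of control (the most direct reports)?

Yusuf

Direct-report counts within Yusuf's organization: Yusuf has 2; Felix has 1. The largest is 2, held by Yusuf.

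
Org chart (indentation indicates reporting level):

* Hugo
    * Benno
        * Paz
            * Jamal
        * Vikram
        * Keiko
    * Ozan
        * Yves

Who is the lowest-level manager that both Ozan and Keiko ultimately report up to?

Hugo

Ozan's chain of managers is Hugo. Keiko's chain of managers is Benno, Hugo. The first manager that appears in both chains is Hugo.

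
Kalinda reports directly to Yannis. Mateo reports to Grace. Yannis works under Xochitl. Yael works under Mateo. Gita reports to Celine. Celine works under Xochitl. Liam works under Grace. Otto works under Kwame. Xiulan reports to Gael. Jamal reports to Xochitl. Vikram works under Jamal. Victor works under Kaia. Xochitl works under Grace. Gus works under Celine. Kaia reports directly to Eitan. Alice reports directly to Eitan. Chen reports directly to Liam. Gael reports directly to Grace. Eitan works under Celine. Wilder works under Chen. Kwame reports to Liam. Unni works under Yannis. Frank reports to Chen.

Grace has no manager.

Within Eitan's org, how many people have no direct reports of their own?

2

The people in Eitan's organization with no one reporting to them are Alice, Victor. That is 2.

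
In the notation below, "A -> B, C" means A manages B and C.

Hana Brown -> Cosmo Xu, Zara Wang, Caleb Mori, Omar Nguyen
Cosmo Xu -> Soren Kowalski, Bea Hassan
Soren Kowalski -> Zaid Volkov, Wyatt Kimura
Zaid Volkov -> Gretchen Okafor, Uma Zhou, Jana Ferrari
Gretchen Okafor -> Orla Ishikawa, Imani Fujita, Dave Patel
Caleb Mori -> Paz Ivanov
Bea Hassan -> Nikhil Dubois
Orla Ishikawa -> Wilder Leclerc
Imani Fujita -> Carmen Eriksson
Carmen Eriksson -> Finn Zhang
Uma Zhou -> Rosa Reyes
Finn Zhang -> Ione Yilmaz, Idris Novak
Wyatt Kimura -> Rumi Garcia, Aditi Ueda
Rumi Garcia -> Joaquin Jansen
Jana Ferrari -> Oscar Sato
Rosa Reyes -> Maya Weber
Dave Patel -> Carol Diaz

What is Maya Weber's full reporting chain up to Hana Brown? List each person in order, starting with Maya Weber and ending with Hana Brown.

Maya Weber reports to Rosa Reyes. Rosa Reyes reports to Uma Zhou. Uma Zhou reports to Zaid Volkov. Zaid Volkov reports to Soren Kowalski. Soren Kowalski reports to Cosmo Xu. Cosmo Xu reports to Hana Brown. Hana Brown is at the top.

Maya Weber -> Rosa Reyes -> Uma Zhou -> Zaid Volkov -> Soren Kowalski -> Cosmo Xu -> Hana Brown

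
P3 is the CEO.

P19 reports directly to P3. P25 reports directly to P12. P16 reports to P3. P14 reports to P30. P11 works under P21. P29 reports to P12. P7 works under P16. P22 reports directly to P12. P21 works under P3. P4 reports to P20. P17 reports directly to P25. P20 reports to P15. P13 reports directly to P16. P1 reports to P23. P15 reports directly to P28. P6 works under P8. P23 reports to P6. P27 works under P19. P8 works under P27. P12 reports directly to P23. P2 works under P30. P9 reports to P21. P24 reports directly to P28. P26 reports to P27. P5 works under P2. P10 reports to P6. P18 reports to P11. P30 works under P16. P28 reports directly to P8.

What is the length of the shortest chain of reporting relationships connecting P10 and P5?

9

P10 is 5 levels below P3, and P5 is 4 levels below P3 (their lowest common manager). The shortest path runs up from P10 to P3 and back down to P5: 5 + 4 = 9 links.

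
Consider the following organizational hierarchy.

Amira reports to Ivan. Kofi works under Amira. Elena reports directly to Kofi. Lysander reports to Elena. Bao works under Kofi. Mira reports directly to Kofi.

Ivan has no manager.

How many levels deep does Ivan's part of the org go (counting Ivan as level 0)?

4

The longest chain under Ivan runs Ivan → Amira → Kofi → Elena → Lysander, which is 4 levels below Ivan.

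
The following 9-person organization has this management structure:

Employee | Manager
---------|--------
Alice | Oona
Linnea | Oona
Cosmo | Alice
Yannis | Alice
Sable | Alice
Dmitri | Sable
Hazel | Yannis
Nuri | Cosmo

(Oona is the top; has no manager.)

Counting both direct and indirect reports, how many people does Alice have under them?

Alice directly manages Cosmo, Yannis, Sable. Under Cosmo: Nuri (1). Under Yannis: Hazel (1). Under Sable: Dmitri (1). So Alice's organization is 3 direct reports plus everyone under them: 2 + 2 + 2 = 6.

6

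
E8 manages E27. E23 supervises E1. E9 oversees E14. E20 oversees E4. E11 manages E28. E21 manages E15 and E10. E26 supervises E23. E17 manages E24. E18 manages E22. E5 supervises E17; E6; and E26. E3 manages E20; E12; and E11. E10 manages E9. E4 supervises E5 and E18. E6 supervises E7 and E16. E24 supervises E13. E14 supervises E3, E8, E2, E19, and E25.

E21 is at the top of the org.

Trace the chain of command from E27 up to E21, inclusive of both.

E27 -> E8 -> E14 -> E9 -> E10 -> E21

E27 reports to E8. E8 reports to E14. E14 reports to E9. E9 reports to E10. E10 reports to E21. E21 is at the top.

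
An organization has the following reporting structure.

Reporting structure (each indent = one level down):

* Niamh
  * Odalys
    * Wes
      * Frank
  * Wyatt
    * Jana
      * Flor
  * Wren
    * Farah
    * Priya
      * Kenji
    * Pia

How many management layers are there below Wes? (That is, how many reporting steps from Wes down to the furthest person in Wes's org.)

The longest chain under Wes runs Wes → Frank, which is 1 level below Wes.

1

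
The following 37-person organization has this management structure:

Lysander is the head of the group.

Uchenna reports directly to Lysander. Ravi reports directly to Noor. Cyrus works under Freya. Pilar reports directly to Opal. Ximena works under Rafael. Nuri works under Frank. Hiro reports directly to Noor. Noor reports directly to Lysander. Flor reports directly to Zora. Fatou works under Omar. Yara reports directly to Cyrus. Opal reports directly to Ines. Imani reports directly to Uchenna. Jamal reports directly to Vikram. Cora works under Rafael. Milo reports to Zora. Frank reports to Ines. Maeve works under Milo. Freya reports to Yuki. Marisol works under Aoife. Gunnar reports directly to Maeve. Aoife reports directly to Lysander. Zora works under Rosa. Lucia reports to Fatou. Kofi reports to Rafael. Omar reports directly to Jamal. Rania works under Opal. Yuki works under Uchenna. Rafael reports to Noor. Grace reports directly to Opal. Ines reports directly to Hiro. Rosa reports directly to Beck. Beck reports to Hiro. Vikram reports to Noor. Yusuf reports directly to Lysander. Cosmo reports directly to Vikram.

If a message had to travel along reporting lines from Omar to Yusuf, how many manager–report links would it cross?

5

Omar is 4 levels below Lysander, and Yusuf is 1 level below Lysander (their lowest common manager). The shortest path runs up from Omar to Lysander and back down to Yusuf: 4 + 1 = 5 links.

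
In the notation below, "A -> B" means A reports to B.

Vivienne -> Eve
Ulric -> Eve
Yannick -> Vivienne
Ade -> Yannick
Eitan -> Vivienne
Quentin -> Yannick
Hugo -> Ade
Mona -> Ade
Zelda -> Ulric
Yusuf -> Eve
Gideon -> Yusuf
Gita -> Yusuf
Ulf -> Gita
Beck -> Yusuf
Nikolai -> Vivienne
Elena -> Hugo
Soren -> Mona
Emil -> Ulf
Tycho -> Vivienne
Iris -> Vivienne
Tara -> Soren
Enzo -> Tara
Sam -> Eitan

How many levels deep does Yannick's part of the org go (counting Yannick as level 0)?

5

The longest chain under Yannick runs Yannick → Ade → Mona → Soren → Tara → Enzo, which is 5 levels below Yannick.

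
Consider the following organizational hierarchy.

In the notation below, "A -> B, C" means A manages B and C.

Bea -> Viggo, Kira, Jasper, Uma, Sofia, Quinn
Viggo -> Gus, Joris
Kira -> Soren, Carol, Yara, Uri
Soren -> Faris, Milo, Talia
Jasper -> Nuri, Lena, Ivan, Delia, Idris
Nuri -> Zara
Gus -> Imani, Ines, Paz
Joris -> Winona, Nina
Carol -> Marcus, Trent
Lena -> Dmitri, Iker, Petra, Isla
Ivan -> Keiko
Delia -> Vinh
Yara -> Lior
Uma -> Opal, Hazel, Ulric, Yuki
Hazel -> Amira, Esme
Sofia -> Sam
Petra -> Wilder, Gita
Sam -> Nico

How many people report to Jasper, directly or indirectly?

Jasper directly manages Nuri, Lena, Ivan, Delia, Idris. Under Nuri: Zara (1). Under Lena: Isla, Petra, Gita, Wilder, Iker, Dmitri (6). Under Ivan: Keiko (1). Under Delia: Vinh (1). Idris has no reports. So Jasper's organization is 5 direct reports plus everyone under them: 2 + 7 + 2 + 2 + 1 = 14.

14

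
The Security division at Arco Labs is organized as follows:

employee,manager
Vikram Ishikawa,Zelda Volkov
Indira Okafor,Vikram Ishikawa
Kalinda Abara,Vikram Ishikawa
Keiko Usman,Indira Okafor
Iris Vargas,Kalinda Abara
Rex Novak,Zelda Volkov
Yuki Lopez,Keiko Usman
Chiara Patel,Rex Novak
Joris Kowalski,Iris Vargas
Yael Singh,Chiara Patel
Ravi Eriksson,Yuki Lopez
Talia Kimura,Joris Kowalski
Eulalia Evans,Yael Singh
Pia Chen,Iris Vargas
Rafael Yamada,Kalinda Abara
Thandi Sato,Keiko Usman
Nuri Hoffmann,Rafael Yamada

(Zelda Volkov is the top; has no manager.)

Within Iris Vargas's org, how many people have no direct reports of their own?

The people in Iris Vargas's organization with no one reporting to them are Pia Chen, Talia Kimura. That is 2.

2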